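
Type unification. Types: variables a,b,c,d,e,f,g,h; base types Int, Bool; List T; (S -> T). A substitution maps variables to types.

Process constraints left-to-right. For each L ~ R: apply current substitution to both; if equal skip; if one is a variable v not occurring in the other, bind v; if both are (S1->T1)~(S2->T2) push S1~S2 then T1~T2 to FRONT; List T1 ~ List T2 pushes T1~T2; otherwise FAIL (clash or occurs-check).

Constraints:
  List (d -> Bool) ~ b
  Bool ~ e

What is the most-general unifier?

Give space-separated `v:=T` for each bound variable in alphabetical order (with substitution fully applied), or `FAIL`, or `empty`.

Answer: b:=List (d -> Bool) e:=Bool

Derivation:
step 1: unify List (d -> Bool) ~ b  [subst: {-} | 1 pending]
  bind b := List (d -> Bool)
step 2: unify Bool ~ e  [subst: {b:=List (d -> Bool)} | 0 pending]
  bind e := Bool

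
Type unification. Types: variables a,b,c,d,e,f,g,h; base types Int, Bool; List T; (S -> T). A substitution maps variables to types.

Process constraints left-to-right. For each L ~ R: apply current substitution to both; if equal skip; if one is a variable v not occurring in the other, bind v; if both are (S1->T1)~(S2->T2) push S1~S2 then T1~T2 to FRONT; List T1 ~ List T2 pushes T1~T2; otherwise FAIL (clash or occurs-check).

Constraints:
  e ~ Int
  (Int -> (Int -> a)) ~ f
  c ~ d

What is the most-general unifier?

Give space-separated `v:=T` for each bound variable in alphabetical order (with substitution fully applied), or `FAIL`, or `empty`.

Answer: c:=d e:=Int f:=(Int -> (Int -> a))

Derivation:
step 1: unify e ~ Int  [subst: {-} | 2 pending]
  bind e := Int
step 2: unify (Int -> (Int -> a)) ~ f  [subst: {e:=Int} | 1 pending]
  bind f := (Int -> (Int -> a))
step 3: unify c ~ d  [subst: {e:=Int, f:=(Int -> (Int -> a))} | 0 pending]
  bind c := d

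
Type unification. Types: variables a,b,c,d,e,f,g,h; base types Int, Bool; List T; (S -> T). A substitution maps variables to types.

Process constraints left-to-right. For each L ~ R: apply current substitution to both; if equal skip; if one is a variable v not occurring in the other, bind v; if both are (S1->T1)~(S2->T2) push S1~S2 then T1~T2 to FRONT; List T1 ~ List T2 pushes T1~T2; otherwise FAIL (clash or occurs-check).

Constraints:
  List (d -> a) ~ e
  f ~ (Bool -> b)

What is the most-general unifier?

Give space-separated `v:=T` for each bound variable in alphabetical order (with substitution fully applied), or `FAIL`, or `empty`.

step 1: unify List (d -> a) ~ e  [subst: {-} | 1 pending]
  bind e := List (d -> a)
step 2: unify f ~ (Bool -> b)  [subst: {e:=List (d -> a)} | 0 pending]
  bind f := (Bool -> b)

Answer: e:=List (d -> a) f:=(Bool -> b)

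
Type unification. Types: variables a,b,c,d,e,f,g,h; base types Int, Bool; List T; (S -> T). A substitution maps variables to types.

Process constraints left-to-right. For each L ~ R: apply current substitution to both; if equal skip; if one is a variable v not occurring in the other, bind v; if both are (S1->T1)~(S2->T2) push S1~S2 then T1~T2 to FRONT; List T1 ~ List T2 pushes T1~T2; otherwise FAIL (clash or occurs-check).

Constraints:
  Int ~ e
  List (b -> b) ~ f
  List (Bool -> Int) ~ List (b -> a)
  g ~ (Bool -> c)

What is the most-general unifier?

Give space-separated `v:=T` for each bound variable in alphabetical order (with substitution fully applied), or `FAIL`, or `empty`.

Answer: a:=Int b:=Bool e:=Int f:=List (Bool -> Bool) g:=(Bool -> c)

Derivation:
step 1: unify Int ~ e  [subst: {-} | 3 pending]
  bind e := Int
step 2: unify List (b -> b) ~ f  [subst: {e:=Int} | 2 pending]
  bind f := List (b -> b)
step 3: unify List (Bool -> Int) ~ List (b -> a)  [subst: {e:=Int, f:=List (b -> b)} | 1 pending]
  -> decompose List: push (Bool -> Int)~(b -> a)
step 4: unify (Bool -> Int) ~ (b -> a)  [subst: {e:=Int, f:=List (b -> b)} | 1 pending]
  -> decompose arrow: push Bool~b, Int~a
step 5: unify Bool ~ b  [subst: {e:=Int, f:=List (b -> b)} | 2 pending]
  bind b := Bool
step 6: unify Int ~ a  [subst: {e:=Int, f:=List (b -> b), b:=Bool} | 1 pending]
  bind a := Int
step 7: unify g ~ (Bool -> c)  [subst: {e:=Int, f:=List (b -> b), b:=Bool, a:=Int} | 0 pending]
  bind g := (Bool -> c)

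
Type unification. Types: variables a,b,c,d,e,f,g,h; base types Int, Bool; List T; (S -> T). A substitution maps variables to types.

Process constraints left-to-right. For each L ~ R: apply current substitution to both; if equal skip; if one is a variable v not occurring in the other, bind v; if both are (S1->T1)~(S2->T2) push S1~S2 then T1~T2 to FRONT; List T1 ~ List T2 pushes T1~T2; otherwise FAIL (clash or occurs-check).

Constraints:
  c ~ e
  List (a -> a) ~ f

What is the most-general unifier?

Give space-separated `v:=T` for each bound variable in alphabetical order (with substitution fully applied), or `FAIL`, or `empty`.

step 1: unify c ~ e  [subst: {-} | 1 pending]
  bind c := e
step 2: unify List (a -> a) ~ f  [subst: {c:=e} | 0 pending]
  bind f := List (a -> a)

Answer: c:=e f:=List (a -> a)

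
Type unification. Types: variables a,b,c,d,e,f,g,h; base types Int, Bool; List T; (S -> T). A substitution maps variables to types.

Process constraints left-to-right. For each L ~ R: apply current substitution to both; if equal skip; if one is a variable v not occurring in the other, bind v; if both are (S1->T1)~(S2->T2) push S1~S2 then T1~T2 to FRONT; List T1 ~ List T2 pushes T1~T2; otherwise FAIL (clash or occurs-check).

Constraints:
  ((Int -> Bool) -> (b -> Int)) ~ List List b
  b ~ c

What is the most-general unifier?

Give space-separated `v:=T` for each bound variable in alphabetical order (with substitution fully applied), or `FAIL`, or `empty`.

step 1: unify ((Int -> Bool) -> (b -> Int)) ~ List List b  [subst: {-} | 1 pending]
  clash: ((Int -> Bool) -> (b -> Int)) vs List List b

Answer: FAIL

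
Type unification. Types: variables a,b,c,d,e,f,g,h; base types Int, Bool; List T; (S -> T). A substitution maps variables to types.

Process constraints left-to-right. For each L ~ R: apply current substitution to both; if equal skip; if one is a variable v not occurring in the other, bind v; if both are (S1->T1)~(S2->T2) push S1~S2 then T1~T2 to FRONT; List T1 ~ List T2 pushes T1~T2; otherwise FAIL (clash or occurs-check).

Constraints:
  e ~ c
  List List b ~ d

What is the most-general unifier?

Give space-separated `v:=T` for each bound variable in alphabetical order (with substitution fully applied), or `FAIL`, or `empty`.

Answer: d:=List List b e:=c

Derivation:
step 1: unify e ~ c  [subst: {-} | 1 pending]
  bind e := c
step 2: unify List List b ~ d  [subst: {e:=c} | 0 pending]
  bind d := List List b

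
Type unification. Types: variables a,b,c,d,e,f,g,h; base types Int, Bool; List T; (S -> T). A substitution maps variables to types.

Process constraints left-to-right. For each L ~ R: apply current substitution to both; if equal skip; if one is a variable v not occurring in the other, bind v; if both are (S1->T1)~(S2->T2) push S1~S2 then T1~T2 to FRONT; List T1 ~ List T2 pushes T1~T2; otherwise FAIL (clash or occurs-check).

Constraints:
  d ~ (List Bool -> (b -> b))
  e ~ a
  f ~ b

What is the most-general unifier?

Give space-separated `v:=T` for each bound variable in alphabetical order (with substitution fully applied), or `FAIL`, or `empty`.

Answer: d:=(List Bool -> (b -> b)) e:=a f:=b

Derivation:
step 1: unify d ~ (List Bool -> (b -> b))  [subst: {-} | 2 pending]
  bind d := (List Bool -> (b -> b))
step 2: unify e ~ a  [subst: {d:=(List Bool -> (b -> b))} | 1 pending]
  bind e := a
step 3: unify f ~ b  [subst: {d:=(List Bool -> (b -> b)), e:=a} | 0 pending]
  bind f := b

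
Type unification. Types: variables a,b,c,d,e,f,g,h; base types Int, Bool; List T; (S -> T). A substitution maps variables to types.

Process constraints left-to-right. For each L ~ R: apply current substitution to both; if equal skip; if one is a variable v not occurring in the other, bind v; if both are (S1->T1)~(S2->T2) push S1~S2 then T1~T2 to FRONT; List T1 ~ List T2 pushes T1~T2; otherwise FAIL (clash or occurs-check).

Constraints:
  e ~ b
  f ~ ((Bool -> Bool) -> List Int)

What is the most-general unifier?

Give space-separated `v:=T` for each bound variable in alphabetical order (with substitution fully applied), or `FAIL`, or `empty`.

step 1: unify e ~ b  [subst: {-} | 1 pending]
  bind e := b
step 2: unify f ~ ((Bool -> Bool) -> List Int)  [subst: {e:=b} | 0 pending]
  bind f := ((Bool -> Bool) -> List Int)

Answer: e:=b f:=((Bool -> Bool) -> List Int)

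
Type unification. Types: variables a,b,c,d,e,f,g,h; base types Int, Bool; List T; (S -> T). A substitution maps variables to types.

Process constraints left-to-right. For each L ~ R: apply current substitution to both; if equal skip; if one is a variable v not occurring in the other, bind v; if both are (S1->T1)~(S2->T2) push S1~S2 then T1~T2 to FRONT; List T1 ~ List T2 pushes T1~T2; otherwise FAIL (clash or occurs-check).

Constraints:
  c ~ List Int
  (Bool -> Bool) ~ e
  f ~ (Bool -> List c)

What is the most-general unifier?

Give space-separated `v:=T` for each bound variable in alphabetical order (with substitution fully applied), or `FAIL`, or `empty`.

Answer: c:=List Int e:=(Bool -> Bool) f:=(Bool -> List List Int)

Derivation:
step 1: unify c ~ List Int  [subst: {-} | 2 pending]
  bind c := List Int
step 2: unify (Bool -> Bool) ~ e  [subst: {c:=List Int} | 1 pending]
  bind e := (Bool -> Bool)
step 3: unify f ~ (Bool -> List List Int)  [subst: {c:=List Int, e:=(Bool -> Bool)} | 0 pending]
  bind f := (Bool -> List List Int)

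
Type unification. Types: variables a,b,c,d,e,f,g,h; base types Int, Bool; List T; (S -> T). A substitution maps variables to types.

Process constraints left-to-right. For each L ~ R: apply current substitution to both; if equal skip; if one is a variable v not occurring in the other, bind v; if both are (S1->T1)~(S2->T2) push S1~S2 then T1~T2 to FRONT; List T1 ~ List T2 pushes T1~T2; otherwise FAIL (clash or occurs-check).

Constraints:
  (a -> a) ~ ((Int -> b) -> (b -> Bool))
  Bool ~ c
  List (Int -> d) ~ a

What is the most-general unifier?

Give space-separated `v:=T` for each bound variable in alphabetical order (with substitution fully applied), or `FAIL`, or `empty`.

Answer: FAIL

Derivation:
step 1: unify (a -> a) ~ ((Int -> b) -> (b -> Bool))  [subst: {-} | 2 pending]
  -> decompose arrow: push a~(Int -> b), a~(b -> Bool)
step 2: unify a ~ (Int -> b)  [subst: {-} | 3 pending]
  bind a := (Int -> b)
step 3: unify (Int -> b) ~ (b -> Bool)  [subst: {a:=(Int -> b)} | 2 pending]
  -> decompose arrow: push Int~b, b~Bool
step 4: unify Int ~ b  [subst: {a:=(Int -> b)} | 3 pending]
  bind b := Int
step 5: unify Int ~ Bool  [subst: {a:=(Int -> b), b:=Int} | 2 pending]
  clash: Int vs Bool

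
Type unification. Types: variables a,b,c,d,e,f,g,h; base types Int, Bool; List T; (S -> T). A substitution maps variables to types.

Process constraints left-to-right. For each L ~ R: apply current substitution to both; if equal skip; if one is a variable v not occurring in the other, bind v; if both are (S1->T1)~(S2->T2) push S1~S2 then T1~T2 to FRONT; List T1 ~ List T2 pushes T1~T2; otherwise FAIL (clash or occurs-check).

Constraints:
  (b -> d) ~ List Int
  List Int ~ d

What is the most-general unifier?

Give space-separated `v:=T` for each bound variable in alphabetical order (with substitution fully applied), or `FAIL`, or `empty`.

step 1: unify (b -> d) ~ List Int  [subst: {-} | 1 pending]
  clash: (b -> d) vs List Int

Answer: FAIL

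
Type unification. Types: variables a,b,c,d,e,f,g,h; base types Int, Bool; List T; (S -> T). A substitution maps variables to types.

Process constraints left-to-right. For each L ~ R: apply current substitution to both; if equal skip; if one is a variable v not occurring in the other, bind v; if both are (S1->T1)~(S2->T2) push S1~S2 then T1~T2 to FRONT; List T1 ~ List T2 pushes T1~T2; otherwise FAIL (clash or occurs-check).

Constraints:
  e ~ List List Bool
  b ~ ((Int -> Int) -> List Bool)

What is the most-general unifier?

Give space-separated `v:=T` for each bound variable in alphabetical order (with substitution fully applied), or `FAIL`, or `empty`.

Answer: b:=((Int -> Int) -> List Bool) e:=List List Bool

Derivation:
step 1: unify e ~ List List Bool  [subst: {-} | 1 pending]
  bind e := List List Bool
step 2: unify b ~ ((Int -> Int) -> List Bool)  [subst: {e:=List List Bool} | 0 pending]
  bind b := ((Int -> Int) -> List Bool)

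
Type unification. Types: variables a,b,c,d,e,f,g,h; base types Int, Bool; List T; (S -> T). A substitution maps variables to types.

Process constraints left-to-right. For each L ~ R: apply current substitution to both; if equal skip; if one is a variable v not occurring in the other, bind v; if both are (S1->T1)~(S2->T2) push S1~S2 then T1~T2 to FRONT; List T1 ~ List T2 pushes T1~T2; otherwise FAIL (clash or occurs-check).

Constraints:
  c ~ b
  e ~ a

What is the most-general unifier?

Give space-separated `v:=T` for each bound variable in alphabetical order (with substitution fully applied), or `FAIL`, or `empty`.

Answer: c:=b e:=a

Derivation:
step 1: unify c ~ b  [subst: {-} | 1 pending]
  bind c := b
step 2: unify e ~ a  [subst: {c:=b} | 0 pending]
  bind e := a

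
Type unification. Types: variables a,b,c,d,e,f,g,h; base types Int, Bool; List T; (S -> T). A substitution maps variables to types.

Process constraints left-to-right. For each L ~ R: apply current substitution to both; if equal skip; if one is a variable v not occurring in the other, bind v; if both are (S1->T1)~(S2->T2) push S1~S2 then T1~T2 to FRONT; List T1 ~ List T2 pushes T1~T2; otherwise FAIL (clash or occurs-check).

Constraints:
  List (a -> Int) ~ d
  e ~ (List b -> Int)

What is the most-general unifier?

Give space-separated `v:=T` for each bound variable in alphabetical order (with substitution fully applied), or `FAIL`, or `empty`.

step 1: unify List (a -> Int) ~ d  [subst: {-} | 1 pending]
  bind d := List (a -> Int)
step 2: unify e ~ (List b -> Int)  [subst: {d:=List (a -> Int)} | 0 pending]
  bind e := (List b -> Int)

Answer: d:=List (a -> Int) e:=(List b -> Int)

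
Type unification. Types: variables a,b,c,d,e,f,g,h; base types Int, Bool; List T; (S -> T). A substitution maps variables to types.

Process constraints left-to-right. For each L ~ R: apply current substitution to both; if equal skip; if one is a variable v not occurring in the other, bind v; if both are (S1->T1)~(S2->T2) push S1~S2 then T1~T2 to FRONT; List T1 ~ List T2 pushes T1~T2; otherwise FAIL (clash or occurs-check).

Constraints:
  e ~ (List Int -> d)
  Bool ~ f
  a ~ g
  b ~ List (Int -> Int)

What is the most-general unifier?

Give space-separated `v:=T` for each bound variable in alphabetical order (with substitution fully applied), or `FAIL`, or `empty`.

Answer: a:=g b:=List (Int -> Int) e:=(List Int -> d) f:=Bool

Derivation:
step 1: unify e ~ (List Int -> d)  [subst: {-} | 3 pending]
  bind e := (List Int -> d)
step 2: unify Bool ~ f  [subst: {e:=(List Int -> d)} | 2 pending]
  bind f := Bool
step 3: unify a ~ g  [subst: {e:=(List Int -> d), f:=Bool} | 1 pending]
  bind a := g
step 4: unify b ~ List (Int -> Int)  [subst: {e:=(List Int -> d), f:=Bool, a:=g} | 0 pending]
  bind b := List (Int -> Int)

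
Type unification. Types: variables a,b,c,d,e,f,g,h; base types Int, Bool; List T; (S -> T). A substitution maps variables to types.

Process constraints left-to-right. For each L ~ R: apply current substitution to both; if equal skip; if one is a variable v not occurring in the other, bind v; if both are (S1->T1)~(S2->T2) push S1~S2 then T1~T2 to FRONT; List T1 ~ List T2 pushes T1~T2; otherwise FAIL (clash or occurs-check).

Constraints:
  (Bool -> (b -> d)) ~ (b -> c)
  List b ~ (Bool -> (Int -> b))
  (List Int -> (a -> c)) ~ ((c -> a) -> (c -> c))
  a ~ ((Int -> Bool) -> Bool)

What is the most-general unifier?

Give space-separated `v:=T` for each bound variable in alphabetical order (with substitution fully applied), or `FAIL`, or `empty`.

Answer: FAIL

Derivation:
step 1: unify (Bool -> (b -> d)) ~ (b -> c)  [subst: {-} | 3 pending]
  -> decompose arrow: push Bool~b, (b -> d)~c
step 2: unify Bool ~ b  [subst: {-} | 4 pending]
  bind b := Bool
step 3: unify (Bool -> d) ~ c  [subst: {b:=Bool} | 3 pending]
  bind c := (Bool -> d)
step 4: unify List Bool ~ (Bool -> (Int -> Bool))  [subst: {b:=Bool, c:=(Bool -> d)} | 2 pending]
  clash: List Bool vs (Bool -> (Int -> Bool))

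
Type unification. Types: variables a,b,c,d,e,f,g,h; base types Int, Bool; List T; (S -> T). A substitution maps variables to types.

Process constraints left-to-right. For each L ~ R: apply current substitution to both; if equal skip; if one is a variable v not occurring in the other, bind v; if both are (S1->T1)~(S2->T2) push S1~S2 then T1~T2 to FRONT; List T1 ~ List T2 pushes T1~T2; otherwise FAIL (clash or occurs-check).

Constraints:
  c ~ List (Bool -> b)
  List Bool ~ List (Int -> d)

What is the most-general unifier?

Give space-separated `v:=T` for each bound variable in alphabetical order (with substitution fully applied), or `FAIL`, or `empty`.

step 1: unify c ~ List (Bool -> b)  [subst: {-} | 1 pending]
  bind c := List (Bool -> b)
step 2: unify List Bool ~ List (Int -> d)  [subst: {c:=List (Bool -> b)} | 0 pending]
  -> decompose List: push Bool~(Int -> d)
step 3: unify Bool ~ (Int -> d)  [subst: {c:=List (Bool -> b)} | 0 pending]
  clash: Bool vs (Int -> d)

Answer: FAIL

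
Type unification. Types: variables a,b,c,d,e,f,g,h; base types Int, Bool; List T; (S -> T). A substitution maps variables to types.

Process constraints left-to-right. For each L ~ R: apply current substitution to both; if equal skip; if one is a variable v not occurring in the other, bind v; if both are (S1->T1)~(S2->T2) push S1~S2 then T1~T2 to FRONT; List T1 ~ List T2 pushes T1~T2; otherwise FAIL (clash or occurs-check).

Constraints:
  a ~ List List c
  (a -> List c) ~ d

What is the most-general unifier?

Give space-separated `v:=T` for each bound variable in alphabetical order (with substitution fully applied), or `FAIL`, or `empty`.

Answer: a:=List List c d:=(List List c -> List c)

Derivation:
step 1: unify a ~ List List c  [subst: {-} | 1 pending]
  bind a := List List c
step 2: unify (List List c -> List c) ~ d  [subst: {a:=List List c} | 0 pending]
  bind d := (List List c -> List c)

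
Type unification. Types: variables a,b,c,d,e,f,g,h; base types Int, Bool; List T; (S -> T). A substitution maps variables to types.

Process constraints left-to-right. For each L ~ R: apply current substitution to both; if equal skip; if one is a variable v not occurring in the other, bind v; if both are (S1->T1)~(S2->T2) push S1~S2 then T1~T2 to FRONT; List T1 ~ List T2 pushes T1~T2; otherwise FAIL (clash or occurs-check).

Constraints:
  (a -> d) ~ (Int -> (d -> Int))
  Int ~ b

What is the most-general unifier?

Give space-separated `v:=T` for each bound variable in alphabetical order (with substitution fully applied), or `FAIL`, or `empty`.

step 1: unify (a -> d) ~ (Int -> (d -> Int))  [subst: {-} | 1 pending]
  -> decompose arrow: push a~Int, d~(d -> Int)
step 2: unify a ~ Int  [subst: {-} | 2 pending]
  bind a := Int
step 3: unify d ~ (d -> Int)  [subst: {a:=Int} | 1 pending]
  occurs-check fail: d in (d -> Int)

Answer: FAIL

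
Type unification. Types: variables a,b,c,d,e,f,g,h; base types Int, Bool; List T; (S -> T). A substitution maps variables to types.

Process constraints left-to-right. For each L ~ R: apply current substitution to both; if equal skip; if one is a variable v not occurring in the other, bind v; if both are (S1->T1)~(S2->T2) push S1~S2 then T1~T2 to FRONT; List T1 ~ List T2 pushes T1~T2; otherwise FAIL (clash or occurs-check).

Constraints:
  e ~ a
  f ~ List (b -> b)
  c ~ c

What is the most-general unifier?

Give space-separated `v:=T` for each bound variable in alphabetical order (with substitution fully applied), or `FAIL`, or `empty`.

Answer: e:=a f:=List (b -> b)

Derivation:
step 1: unify e ~ a  [subst: {-} | 2 pending]
  bind e := a
step 2: unify f ~ List (b -> b)  [subst: {e:=a} | 1 pending]
  bind f := List (b -> b)
step 3: unify c ~ c  [subst: {e:=a, f:=List (b -> b)} | 0 pending]
  -> identical, skip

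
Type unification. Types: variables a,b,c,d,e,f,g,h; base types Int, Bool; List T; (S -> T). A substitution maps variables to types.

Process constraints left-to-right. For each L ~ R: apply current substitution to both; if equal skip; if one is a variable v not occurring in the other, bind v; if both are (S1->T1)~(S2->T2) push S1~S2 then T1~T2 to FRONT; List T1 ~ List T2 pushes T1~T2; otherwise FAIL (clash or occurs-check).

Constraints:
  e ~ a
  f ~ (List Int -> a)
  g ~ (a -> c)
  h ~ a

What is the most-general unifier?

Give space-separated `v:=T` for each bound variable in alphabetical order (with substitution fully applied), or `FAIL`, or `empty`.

Answer: e:=a f:=(List Int -> a) g:=(a -> c) h:=a

Derivation:
step 1: unify e ~ a  [subst: {-} | 3 pending]
  bind e := a
step 2: unify f ~ (List Int -> a)  [subst: {e:=a} | 2 pending]
  bind f := (List Int -> a)
step 3: unify g ~ (a -> c)  [subst: {e:=a, f:=(List Int -> a)} | 1 pending]
  bind g := (a -> c)
step 4: unify h ~ a  [subst: {e:=a, f:=(List Int -> a), g:=(a -> c)} | 0 pending]
  bind h := a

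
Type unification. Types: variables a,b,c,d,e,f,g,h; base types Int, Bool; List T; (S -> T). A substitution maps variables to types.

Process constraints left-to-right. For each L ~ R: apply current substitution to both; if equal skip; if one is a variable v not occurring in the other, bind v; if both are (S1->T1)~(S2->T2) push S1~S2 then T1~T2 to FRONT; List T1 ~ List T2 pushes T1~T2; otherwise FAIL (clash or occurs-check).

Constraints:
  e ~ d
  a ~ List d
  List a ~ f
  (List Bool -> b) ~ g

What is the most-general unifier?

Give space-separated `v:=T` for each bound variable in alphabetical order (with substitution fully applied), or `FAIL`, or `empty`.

Answer: a:=List d e:=d f:=List List d g:=(List Bool -> b)

Derivation:
step 1: unify e ~ d  [subst: {-} | 3 pending]
  bind e := d
step 2: unify a ~ List d  [subst: {e:=d} | 2 pending]
  bind a := List d
step 3: unify List List d ~ f  [subst: {e:=d, a:=List d} | 1 pending]
  bind f := List List d
step 4: unify (List Bool -> b) ~ g  [subst: {e:=d, a:=List d, f:=List List d} | 0 pending]
  bind g := (List Bool -> b)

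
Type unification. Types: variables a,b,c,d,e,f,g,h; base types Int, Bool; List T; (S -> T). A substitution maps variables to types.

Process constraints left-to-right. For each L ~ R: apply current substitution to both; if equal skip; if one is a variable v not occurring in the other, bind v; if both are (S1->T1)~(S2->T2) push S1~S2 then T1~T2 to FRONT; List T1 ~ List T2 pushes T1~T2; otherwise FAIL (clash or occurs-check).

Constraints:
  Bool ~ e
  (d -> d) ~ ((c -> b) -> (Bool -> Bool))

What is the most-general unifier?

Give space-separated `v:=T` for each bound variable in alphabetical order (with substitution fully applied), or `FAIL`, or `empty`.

step 1: unify Bool ~ e  [subst: {-} | 1 pending]
  bind e := Bool
step 2: unify (d -> d) ~ ((c -> b) -> (Bool -> Bool))  [subst: {e:=Bool} | 0 pending]
  -> decompose arrow: push d~(c -> b), d~(Bool -> Bool)
step 3: unify d ~ (c -> b)  [subst: {e:=Bool} | 1 pending]
  bind d := (c -> b)
step 4: unify (c -> b) ~ (Bool -> Bool)  [subst: {e:=Bool, d:=(c -> b)} | 0 pending]
  -> decompose arrow: push c~Bool, b~Bool
step 5: unify c ~ Bool  [subst: {e:=Bool, d:=(c -> b)} | 1 pending]
  bind c := Bool
step 6: unify b ~ Bool  [subst: {e:=Bool, d:=(c -> b), c:=Bool} | 0 pending]
  bind b := Bool

Answer: b:=Bool c:=Bool d:=(Bool -> Bool) e:=Bool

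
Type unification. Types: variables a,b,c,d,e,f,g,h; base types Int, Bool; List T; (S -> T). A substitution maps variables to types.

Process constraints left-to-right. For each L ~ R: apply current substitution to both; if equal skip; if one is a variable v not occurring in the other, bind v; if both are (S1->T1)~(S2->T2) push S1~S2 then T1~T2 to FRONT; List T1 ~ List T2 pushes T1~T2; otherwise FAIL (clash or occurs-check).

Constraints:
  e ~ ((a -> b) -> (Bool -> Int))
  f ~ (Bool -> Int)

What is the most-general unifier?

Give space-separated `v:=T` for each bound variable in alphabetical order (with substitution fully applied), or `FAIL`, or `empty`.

step 1: unify e ~ ((a -> b) -> (Bool -> Int))  [subst: {-} | 1 pending]
  bind e := ((a -> b) -> (Bool -> Int))
step 2: unify f ~ (Bool -> Int)  [subst: {e:=((a -> b) -> (Bool -> Int))} | 0 pending]
  bind f := (Bool -> Int)

Answer: e:=((a -> b) -> (Bool -> Int)) f:=(Bool -> Int)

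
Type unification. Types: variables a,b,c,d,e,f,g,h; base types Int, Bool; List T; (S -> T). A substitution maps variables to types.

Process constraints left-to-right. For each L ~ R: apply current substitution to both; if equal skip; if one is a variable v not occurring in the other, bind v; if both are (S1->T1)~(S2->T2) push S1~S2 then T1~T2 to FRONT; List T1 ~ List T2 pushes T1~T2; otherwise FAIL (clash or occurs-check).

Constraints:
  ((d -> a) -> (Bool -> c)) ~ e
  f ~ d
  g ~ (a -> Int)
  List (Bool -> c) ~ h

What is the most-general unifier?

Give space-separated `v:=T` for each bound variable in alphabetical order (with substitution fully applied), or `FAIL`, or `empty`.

Answer: e:=((d -> a) -> (Bool -> c)) f:=d g:=(a -> Int) h:=List (Bool -> c)

Derivation:
step 1: unify ((d -> a) -> (Bool -> c)) ~ e  [subst: {-} | 3 pending]
  bind e := ((d -> a) -> (Bool -> c))
step 2: unify f ~ d  [subst: {e:=((d -> a) -> (Bool -> c))} | 2 pending]
  bind f := d
step 3: unify g ~ (a -> Int)  [subst: {e:=((d -> a) -> (Bool -> c)), f:=d} | 1 pending]
  bind g := (a -> Int)
step 4: unify List (Bool -> c) ~ h  [subst: {e:=((d -> a) -> (Bool -> c)), f:=d, g:=(a -> Int)} | 0 pending]
  bind h := List (Bool -> c)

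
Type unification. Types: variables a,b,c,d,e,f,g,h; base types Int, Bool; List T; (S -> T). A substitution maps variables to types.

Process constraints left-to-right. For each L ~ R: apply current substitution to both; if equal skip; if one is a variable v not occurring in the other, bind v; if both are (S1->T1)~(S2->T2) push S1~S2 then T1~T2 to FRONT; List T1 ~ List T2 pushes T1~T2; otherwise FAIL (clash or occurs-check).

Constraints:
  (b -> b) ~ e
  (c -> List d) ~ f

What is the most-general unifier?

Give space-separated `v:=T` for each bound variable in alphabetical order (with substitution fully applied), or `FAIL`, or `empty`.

step 1: unify (b -> b) ~ e  [subst: {-} | 1 pending]
  bind e := (b -> b)
step 2: unify (c -> List d) ~ f  [subst: {e:=(b -> b)} | 0 pending]
  bind f := (c -> List d)

Answer: e:=(b -> b) f:=(c -> List d)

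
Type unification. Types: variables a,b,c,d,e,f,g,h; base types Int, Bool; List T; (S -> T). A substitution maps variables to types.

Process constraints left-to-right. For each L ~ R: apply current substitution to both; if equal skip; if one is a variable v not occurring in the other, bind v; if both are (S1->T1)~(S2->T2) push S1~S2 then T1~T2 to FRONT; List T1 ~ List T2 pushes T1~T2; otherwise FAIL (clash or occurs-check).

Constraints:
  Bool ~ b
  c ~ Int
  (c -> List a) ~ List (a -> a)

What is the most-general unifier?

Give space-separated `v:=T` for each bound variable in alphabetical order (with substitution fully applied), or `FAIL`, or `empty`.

step 1: unify Bool ~ b  [subst: {-} | 2 pending]
  bind b := Bool
step 2: unify c ~ Int  [subst: {b:=Bool} | 1 pending]
  bind c := Int
step 3: unify (Int -> List a) ~ List (a -> a)  [subst: {b:=Bool, c:=Int} | 0 pending]
  clash: (Int -> List a) vs List (a -> a)

Answer: FAIL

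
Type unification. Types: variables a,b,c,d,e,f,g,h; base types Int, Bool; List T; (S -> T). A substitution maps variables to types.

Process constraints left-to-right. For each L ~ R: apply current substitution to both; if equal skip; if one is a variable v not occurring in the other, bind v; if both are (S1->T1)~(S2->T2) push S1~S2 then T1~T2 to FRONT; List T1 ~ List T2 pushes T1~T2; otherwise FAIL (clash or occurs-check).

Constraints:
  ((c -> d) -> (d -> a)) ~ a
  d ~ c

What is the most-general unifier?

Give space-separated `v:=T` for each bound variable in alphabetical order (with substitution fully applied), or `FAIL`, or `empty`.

step 1: unify ((c -> d) -> (d -> a)) ~ a  [subst: {-} | 1 pending]
  occurs-check fail

Answer: FAIL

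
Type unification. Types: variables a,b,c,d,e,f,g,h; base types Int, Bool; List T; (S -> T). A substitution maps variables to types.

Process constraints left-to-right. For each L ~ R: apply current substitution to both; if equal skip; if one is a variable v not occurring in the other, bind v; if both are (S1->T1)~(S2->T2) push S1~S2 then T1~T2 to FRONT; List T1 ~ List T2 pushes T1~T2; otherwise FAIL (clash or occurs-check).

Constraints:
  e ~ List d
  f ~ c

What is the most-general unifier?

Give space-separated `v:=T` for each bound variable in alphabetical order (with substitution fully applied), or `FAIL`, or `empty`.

Answer: e:=List d f:=c

Derivation:
step 1: unify e ~ List d  [subst: {-} | 1 pending]
  bind e := List d
step 2: unify f ~ c  [subst: {e:=List d} | 0 pending]
  bind f := c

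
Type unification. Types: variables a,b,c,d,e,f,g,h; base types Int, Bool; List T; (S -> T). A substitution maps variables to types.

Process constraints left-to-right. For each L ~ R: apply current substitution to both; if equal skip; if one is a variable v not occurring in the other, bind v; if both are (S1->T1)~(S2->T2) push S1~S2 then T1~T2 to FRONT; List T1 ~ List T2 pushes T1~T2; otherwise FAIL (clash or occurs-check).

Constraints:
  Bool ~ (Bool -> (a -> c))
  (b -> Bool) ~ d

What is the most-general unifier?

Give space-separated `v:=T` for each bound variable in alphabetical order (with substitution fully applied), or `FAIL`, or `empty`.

step 1: unify Bool ~ (Bool -> (a -> c))  [subst: {-} | 1 pending]
  clash: Bool vs (Bool -> (a -> c))

Answer: FAIL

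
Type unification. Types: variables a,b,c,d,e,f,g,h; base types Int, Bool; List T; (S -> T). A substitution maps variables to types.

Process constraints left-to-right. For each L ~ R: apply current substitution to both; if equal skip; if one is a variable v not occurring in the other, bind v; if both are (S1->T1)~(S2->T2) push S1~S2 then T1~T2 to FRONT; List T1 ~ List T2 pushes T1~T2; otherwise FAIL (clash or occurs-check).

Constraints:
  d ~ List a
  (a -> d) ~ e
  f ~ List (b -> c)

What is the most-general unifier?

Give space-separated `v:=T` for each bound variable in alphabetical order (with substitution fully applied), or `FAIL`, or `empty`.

Answer: d:=List a e:=(a -> List a) f:=List (b -> c)

Derivation:
step 1: unify d ~ List a  [subst: {-} | 2 pending]
  bind d := List a
step 2: unify (a -> List a) ~ e  [subst: {d:=List a} | 1 pending]
  bind e := (a -> List a)
step 3: unify f ~ List (b -> c)  [subst: {d:=List a, e:=(a -> List a)} | 0 pending]
  bind f := List (b -> c)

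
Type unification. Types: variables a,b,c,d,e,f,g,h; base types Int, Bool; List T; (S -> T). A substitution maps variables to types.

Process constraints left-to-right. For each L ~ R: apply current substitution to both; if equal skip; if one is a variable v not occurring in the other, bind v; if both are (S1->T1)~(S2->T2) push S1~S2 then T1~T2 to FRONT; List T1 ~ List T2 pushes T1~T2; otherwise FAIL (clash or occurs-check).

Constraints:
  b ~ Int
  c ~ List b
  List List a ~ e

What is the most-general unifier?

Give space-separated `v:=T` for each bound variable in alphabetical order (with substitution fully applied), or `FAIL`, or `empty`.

Answer: b:=Int c:=List Int e:=List List a

Derivation:
step 1: unify b ~ Int  [subst: {-} | 2 pending]
  bind b := Int
step 2: unify c ~ List Int  [subst: {b:=Int} | 1 pending]
  bind c := List Int
step 3: unify List List a ~ e  [subst: {b:=Int, c:=List Int} | 0 pending]
  bind e := List List a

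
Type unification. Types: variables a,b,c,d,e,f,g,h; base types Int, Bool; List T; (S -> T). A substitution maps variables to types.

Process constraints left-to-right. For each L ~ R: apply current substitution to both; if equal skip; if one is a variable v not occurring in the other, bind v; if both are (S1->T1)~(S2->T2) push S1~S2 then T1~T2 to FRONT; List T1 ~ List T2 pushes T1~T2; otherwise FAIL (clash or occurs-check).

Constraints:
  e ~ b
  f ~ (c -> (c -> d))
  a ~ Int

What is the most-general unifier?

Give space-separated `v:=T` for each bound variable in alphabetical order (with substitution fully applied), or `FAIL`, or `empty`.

step 1: unify e ~ b  [subst: {-} | 2 pending]
  bind e := b
step 2: unify f ~ (c -> (c -> d))  [subst: {e:=b} | 1 pending]
  bind f := (c -> (c -> d))
step 3: unify a ~ Int  [subst: {e:=b, f:=(c -> (c -> d))} | 0 pending]
  bind a := Int

Answer: a:=Int e:=b f:=(c -> (c -> d))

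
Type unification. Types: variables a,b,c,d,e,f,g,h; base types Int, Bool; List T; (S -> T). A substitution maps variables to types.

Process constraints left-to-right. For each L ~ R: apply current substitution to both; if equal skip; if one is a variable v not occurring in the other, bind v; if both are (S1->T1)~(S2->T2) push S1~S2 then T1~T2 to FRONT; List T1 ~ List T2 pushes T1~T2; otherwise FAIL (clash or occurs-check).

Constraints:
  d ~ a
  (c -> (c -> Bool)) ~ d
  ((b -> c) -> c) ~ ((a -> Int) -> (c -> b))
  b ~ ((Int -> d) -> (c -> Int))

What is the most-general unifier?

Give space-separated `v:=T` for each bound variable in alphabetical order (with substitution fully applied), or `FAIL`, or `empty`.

step 1: unify d ~ a  [subst: {-} | 3 pending]
  bind d := a
step 2: unify (c -> (c -> Bool)) ~ a  [subst: {d:=a} | 2 pending]
  bind a := (c -> (c -> Bool))
step 3: unify ((b -> c) -> c) ~ (((c -> (c -> Bool)) -> Int) -> (c -> b))  [subst: {d:=a, a:=(c -> (c -> Bool))} | 1 pending]
  -> decompose arrow: push (b -> c)~((c -> (c -> Bool)) -> Int), c~(c -> b)
step 4: unify (b -> c) ~ ((c -> (c -> Bool)) -> Int)  [subst: {d:=a, a:=(c -> (c -> Bool))} | 2 pending]
  -> decompose arrow: push b~(c -> (c -> Bool)), c~Int
step 5: unify b ~ (c -> (c -> Bool))  [subst: {d:=a, a:=(c -> (c -> Bool))} | 3 pending]
  bind b := (c -> (c -> Bool))
step 6: unify c ~ Int  [subst: {d:=a, a:=(c -> (c -> Bool)), b:=(c -> (c -> Bool))} | 2 pending]
  bind c := Int
step 7: unify Int ~ (Int -> (Int -> (Int -> Bool)))  [subst: {d:=a, a:=(c -> (c -> Bool)), b:=(c -> (c -> Bool)), c:=Int} | 1 pending]
  clash: Int vs (Int -> (Int -> (Int -> Bool)))

Answer: FAIL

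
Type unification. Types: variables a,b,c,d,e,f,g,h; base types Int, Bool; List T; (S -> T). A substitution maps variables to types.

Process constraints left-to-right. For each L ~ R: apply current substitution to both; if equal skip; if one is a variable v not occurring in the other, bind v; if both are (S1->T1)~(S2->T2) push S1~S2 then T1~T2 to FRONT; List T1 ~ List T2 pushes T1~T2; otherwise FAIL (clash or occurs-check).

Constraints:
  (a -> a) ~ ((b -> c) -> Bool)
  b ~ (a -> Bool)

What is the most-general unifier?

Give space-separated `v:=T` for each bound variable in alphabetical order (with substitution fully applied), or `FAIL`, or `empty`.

step 1: unify (a -> a) ~ ((b -> c) -> Bool)  [subst: {-} | 1 pending]
  -> decompose arrow: push a~(b -> c), a~Bool
step 2: unify a ~ (b -> c)  [subst: {-} | 2 pending]
  bind a := (b -> c)
step 3: unify (b -> c) ~ Bool  [subst: {a:=(b -> c)} | 1 pending]
  clash: (b -> c) vs Bool

Answer: FAIL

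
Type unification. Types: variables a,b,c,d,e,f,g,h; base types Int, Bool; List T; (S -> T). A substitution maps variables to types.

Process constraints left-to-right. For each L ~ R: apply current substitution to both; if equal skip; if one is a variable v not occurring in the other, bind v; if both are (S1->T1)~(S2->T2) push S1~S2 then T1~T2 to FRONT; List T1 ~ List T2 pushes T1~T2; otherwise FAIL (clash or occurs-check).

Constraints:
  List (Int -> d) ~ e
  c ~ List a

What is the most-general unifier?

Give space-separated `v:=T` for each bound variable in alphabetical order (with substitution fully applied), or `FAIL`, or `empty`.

Answer: c:=List a e:=List (Int -> d)

Derivation:
step 1: unify List (Int -> d) ~ e  [subst: {-} | 1 pending]
  bind e := List (Int -> d)
step 2: unify c ~ List a  [subst: {e:=List (Int -> d)} | 0 pending]
  bind c := List a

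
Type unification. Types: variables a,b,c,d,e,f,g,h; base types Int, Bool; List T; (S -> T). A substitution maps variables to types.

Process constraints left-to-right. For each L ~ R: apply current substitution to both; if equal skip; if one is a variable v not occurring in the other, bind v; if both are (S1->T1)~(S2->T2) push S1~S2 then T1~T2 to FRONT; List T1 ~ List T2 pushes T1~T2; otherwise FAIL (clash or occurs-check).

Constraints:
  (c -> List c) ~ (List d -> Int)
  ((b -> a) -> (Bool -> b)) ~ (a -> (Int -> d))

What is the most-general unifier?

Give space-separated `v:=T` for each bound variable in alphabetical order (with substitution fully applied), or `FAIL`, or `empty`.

Answer: FAIL

Derivation:
step 1: unify (c -> List c) ~ (List d -> Int)  [subst: {-} | 1 pending]
  -> decompose arrow: push c~List d, List c~Int
step 2: unify c ~ List d  [subst: {-} | 2 pending]
  bind c := List d
step 3: unify List List d ~ Int  [subst: {c:=List d} | 1 pending]
  clash: List List d vs Int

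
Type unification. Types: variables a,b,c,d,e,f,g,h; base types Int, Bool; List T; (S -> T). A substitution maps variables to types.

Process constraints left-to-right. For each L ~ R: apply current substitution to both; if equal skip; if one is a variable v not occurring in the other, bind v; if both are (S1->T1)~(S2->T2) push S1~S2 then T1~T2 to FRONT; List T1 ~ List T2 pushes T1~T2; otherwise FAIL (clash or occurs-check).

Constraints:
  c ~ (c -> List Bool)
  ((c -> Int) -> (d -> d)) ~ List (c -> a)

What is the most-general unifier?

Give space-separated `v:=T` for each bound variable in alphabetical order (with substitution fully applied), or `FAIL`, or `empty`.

Answer: FAIL

Derivation:
step 1: unify c ~ (c -> List Bool)  [subst: {-} | 1 pending]
  occurs-check fail: c in (c -> List Bool)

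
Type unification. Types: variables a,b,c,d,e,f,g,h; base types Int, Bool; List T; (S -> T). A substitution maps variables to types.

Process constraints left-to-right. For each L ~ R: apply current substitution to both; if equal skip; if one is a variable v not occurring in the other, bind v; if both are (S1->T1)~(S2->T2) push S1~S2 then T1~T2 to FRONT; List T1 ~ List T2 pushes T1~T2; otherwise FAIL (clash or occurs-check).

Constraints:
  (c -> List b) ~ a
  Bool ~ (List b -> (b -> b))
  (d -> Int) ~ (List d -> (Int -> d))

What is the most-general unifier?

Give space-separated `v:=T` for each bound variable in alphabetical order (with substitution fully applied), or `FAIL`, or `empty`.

Answer: FAIL

Derivation:
step 1: unify (c -> List b) ~ a  [subst: {-} | 2 pending]
  bind a := (c -> List b)
step 2: unify Bool ~ (List b -> (b -> b))  [subst: {a:=(c -> List b)} | 1 pending]
  clash: Bool vs (List b -> (b -> b))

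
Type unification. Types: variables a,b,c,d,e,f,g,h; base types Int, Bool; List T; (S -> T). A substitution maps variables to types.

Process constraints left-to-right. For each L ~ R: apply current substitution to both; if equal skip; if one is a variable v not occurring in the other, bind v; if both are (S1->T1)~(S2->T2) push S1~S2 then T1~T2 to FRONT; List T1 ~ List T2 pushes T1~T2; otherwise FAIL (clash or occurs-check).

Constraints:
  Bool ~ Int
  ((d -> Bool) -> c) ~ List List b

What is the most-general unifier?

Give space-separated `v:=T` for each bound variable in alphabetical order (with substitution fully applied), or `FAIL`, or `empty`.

step 1: unify Bool ~ Int  [subst: {-} | 1 pending]
  clash: Bool vs Int

Answer: FAIL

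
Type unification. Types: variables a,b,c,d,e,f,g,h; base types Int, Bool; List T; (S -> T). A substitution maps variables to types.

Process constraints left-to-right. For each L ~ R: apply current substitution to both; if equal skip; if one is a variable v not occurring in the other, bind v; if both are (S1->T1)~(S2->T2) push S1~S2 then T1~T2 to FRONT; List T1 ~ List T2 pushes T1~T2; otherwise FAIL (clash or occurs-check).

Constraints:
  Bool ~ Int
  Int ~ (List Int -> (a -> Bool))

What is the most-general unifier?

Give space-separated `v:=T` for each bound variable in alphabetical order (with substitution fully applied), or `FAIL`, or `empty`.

step 1: unify Bool ~ Int  [subst: {-} | 1 pending]
  clash: Bool vs Int

Answer: FAIL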